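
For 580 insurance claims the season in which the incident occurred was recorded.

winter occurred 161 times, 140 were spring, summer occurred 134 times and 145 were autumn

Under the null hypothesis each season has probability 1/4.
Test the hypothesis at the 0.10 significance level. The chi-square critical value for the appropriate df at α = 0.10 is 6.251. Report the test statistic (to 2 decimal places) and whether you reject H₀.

2.77; do not reject

Under H₀ each category has probability 1/4, so each expected count is 580/4 = 145.
winter: (161 − 145)²/145 = 256/145 = 1.766
spring: (140 − 145)²/145 = 25/145 = 0.172
summer: (134 − 145)²/145 = 121/145 = 0.834
autumn: (145 − 145)²/145 = 0/145 = 0.000
Sum = 2.77
df = 3. Since 2.77 < 6.251, we do not reject H₀.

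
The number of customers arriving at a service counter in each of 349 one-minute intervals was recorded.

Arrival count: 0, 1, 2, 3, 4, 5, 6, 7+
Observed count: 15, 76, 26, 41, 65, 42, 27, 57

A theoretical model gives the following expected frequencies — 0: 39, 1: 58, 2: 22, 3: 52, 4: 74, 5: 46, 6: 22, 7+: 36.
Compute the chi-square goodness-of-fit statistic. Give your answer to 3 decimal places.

χ² = (15−39)²/39 + (76−58)²/58 + (26−22)²/22 + (41−52)²/52 + (65−74)²/74 + (42−46)²/46 + (27−22)²/22 + (57−36)²/36
   = 14.7692 + 5.5862 + 0.7273 + 2.3269 + 1.0946 + 0.3478 + 1.1364 + 12.2500
Sum = 38.238

38.238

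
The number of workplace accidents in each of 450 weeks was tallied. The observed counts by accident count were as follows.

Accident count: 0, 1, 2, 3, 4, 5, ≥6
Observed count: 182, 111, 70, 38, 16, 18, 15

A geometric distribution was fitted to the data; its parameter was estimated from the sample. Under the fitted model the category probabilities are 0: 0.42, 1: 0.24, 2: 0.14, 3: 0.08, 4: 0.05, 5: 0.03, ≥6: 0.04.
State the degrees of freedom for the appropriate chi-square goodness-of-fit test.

There are k = 7 categories and 1 parameter estimated from the data, so df = 7 − 1 − 1 = 5.

5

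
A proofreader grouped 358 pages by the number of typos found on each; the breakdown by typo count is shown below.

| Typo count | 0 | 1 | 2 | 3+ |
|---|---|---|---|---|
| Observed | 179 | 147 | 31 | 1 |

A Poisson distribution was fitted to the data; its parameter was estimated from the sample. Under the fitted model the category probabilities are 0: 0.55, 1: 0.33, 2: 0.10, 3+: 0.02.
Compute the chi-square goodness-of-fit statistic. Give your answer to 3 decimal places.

14.621

Expected counts E_i = n·p_i: 358×0.55 = 196.9, 358×0.33 = 118.14, 358×0.10 = 35.8, 358×0.02 = 7.16.
χ² = (179−196.9)²/196.9 + (147−118.14)²/118.14 + (31−35.8)²/35.8 + (1−7.16)²/7.16
   = 1.6273 + 7.0501 + 0.6436 + 5.2997
Sum = 14.621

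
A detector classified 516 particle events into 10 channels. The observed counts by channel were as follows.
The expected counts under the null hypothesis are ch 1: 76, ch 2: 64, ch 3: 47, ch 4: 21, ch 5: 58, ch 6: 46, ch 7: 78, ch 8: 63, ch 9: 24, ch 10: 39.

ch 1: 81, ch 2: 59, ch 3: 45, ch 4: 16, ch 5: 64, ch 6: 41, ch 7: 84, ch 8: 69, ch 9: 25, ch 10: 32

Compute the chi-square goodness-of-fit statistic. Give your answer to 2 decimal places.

5.49

ch 1: (81 − 76)²/76 = 25/76 = 0.329
ch 2: (59 − 64)²/64 = 25/64 = 0.391
ch 3: (45 − 47)²/47 = 4/47 = 0.085
ch 4: (16 − 21)²/21 = 25/21 = 1.190
ch 5: (64 − 58)²/58 = 36/58 = 0.621
ch 6: (41 − 46)²/46 = 25/46 = 0.543
ch 7: (84 − 78)²/78 = 36/78 = 0.462
ch 8: (69 − 63)²/63 = 36/63 = 0.571
ch 9: (25 − 24)²/24 = 1/24 = 0.042
ch 10: (32 − 39)²/39 = 49/39 = 1.256
Sum = 5.49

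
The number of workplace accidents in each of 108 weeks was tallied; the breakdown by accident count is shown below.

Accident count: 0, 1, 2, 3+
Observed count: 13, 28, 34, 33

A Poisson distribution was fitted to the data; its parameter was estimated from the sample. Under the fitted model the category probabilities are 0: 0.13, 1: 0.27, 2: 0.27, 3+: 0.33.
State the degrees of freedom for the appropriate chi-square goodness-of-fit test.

2

There are k = 4 categories and 1 parameter estimated from the data, so df = 4 − 1 − 1 = 2.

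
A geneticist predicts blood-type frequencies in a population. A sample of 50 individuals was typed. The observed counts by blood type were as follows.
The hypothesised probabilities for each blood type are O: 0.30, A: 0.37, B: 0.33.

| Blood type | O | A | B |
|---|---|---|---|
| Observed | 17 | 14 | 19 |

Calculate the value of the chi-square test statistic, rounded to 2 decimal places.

1.74

Expected counts E_i = n·p_i: 50×0.30 = 15, 50×0.37 = 18.5, 50×0.33 = 16.5.
cat         O        E   (O−E)²/E
O          17       15      0.267
A          14     18.5      1.095
B          19     16.5      0.379
Sum = 1.74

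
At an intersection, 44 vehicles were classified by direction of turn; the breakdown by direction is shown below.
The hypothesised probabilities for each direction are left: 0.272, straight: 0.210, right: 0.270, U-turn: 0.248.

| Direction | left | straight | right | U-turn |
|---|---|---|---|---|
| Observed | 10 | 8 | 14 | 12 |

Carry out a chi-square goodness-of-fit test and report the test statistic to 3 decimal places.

0.977

Expected counts E_i = n·p_i: 44×0.272 = 11.968, 44×0.210 = 9.24, 44×0.270 = 11.88, 44×0.248 = 10.912.
χ² = (10−11.968)²/11.968 + (8−9.24)²/9.24 + (14−11.88)²/11.88 + (12−10.912)²/10.912
   = 0.3236 + 0.1664 + 0.3783 + 0.1085
Sum = 0.977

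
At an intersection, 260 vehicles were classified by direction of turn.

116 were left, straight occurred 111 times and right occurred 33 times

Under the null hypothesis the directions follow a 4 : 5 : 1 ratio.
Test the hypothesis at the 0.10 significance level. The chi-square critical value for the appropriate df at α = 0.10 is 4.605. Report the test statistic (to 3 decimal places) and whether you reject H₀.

6.046; reject

Ratio total = 10. Expected counts: 260×4/10 = 104, 260×5/10 = 130, 260×1/10 = 26.
cat           O        E   (O−E)²/E
left        116      104     1.3846
straight    111      130     2.7769
right        33       26     1.8846
Sum = 6.046
df = 2. Since 6.046 > 4.605, we reject H₀.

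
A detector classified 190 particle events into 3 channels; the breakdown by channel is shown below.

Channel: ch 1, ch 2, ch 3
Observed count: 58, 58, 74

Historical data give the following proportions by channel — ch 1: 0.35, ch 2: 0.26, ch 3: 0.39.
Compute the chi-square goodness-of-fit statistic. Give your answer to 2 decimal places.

Expected counts E_i = n·p_i: 190×0.35 = 66.5, 190×0.26 = 49.4, 190×0.39 = 74.1.
χ² = (58−66.5)²/66.5 + (58−49.4)²/49.4 + (74−74.1)²/74.1
   = 1.086 + 1.497 + 0.000
Sum = 2.58

2.58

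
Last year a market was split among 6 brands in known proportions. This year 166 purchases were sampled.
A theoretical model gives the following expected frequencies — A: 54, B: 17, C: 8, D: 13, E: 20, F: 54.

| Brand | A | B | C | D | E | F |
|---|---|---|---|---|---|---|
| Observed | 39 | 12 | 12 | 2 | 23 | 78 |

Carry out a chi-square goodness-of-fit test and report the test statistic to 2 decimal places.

A: (39 − 54)²/54 = 225/54 = 4.167
B: (12 − 17)²/17 = 25/17 = 1.471
C: (12 − 8)²/8 = 16/8 = 2.000
D: (2 − 13)²/13 = 121/13 = 9.308
E: (23 − 20)²/20 = 9/20 = 0.450
F: (78 − 54)²/54 = 576/54 = 10.667
Sum = 28.06

28.06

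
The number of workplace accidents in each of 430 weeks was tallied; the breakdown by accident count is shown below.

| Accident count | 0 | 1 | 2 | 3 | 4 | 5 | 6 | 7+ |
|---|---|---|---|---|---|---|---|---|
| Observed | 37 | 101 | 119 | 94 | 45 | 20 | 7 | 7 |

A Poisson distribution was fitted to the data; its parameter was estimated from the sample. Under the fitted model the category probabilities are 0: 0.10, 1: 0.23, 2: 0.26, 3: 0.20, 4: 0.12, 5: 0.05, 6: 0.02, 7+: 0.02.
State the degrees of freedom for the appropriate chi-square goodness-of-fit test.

6

There are k = 8 categories and 1 parameter estimated from the data, so df = 8 − 1 − 1 = 6.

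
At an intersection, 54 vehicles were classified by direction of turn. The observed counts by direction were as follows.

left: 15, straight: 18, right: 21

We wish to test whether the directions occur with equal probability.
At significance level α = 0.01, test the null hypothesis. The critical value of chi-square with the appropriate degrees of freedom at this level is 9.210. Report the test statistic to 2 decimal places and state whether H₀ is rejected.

1.00; do not reject

Under H₀ each category has probability 1/3, so each expected count is 54/3 = 18.
left: (15 − 18)²/18 = 9/18 = 0.500
straight: (18 − 18)²/18 = 0/18 = 0.000
right: (21 − 18)²/18 = 9/18 = 0.500
Sum = 1.00
df = 2. Since 1.00 < 9.210, we do not reject H₀.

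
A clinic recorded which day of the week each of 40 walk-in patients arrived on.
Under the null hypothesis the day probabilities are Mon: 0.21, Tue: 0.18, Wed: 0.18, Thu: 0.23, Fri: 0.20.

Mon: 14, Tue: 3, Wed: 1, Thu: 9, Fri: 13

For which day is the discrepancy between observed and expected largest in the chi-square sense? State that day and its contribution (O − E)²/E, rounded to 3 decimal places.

Expected counts E_i = n·p_i: 40×0.21 = 8.4, 40×0.18 = 7.2, 40×0.18 = 7.2, 40×0.23 = 9.2, 40×0.20 = 8.
χ² = (14−8.4)²/8.4 + (3−7.2)²/7.2 + (1−7.2)²/7.2 + (9−9.2)²/9.2 + (13−8)²/8
   = 3.7333 + 2.4500 + 5.3389 + 0.0043 + 3.1250
The largest term is for Wed: 5.339.

Wed, 5.339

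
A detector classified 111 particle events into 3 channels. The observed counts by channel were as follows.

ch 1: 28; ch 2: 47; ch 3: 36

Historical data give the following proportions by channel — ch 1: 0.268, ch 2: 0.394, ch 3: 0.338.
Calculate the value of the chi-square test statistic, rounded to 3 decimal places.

0.408

Expected counts E_i = n·p_i: 111×0.268 = 29.748, 111×0.394 = 43.734, 111×0.338 = 37.518.
χ² = (28−29.748)²/29.748 + (47−43.734)²/43.734 + (36−37.518)²/37.518
   = 0.1027 + 0.2439 + 0.0614
Sum = 0.408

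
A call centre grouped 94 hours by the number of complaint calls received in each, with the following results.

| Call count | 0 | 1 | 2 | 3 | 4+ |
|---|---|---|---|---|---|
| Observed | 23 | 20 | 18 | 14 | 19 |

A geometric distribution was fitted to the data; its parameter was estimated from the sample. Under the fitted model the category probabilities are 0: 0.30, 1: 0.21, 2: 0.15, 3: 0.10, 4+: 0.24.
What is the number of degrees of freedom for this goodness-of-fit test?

3

There are k = 5 categories and 1 parameter estimated from the data, so df = 5 − 1 − 1 = 3.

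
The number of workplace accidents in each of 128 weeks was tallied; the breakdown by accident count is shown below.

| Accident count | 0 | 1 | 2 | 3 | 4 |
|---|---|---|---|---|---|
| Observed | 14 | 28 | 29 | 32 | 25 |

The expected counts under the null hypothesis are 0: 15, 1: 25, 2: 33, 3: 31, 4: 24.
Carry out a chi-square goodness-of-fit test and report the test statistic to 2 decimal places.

0.99

0: (14 − 15)²/15 = 1/15 = 0.067
1: (28 − 25)²/25 = 9/25 = 0.360
2: (29 − 33)²/33 = 16/33 = 0.485
3: (32 − 31)²/31 = 1/31 = 0.032
4: (25 − 24)²/24 = 1/24 = 0.042
Sum = 0.99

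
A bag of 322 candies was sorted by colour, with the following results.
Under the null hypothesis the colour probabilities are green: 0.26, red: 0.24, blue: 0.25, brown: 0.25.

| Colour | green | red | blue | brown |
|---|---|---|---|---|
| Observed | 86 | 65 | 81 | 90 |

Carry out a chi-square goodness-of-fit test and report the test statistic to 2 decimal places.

3.14

Expected counts E_i = n·p_i: 322×0.26 = 83.72, 322×0.24 = 77.28, 322×0.25 = 80.5, 322×0.25 = 80.5.
green: (86 − 83.72)²/83.72 = 5.1984/83.72 = 0.062
red: (65 − 77.28)²/77.28 = 150.7984/77.28 = 1.951
blue: (81 − 80.5)²/80.5 = 0.25/80.5 = 0.003
brown: (90 − 80.5)²/80.5 = 90.25/80.5 = 1.121
Sum = 3.14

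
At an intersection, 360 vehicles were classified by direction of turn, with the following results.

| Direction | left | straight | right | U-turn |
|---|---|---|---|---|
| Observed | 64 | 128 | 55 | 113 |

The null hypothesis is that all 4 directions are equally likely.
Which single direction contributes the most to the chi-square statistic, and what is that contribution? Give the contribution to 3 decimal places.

straight, 16.044

Under H₀ each category has probability 1/4, so each expected count is 360/4 = 90.
left: (64 − 90)²/90 = 676/90 = 7.5111
straight: (128 − 90)²/90 = 1444/90 = 16.0444
right: (55 − 90)²/90 = 1225/90 = 13.6111
U-turn: (113 − 90)²/90 = 529/90 = 5.8778
The largest term is for straight: 16.044.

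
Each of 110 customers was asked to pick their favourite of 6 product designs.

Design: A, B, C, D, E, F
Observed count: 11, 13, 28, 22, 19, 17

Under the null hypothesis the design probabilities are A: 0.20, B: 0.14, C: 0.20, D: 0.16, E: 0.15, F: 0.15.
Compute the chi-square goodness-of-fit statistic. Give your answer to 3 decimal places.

9.004

Expected counts E_i = n·p_i: 110×0.20 = 22, 110×0.14 = 15.4, 110×0.20 = 22, 110×0.16 = 17.6, 110×0.15 = 16.5, 110×0.15 = 16.5.
χ² = (11−22)²/22 + (13−15.4)²/15.4 + (28−22)²/22 + (22−17.6)²/17.6 + (19−16.5)²/16.5 + (17−16.5)²/16.5
   = 5.5000 + 0.3740 + 1.6364 + 1.1000 + 0.3788 + 0.0152
Sum = 9.004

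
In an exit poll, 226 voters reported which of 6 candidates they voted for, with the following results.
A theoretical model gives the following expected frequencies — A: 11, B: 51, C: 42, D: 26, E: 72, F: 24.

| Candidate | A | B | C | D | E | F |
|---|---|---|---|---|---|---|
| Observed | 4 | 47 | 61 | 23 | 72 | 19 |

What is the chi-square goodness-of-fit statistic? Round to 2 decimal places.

14.75

χ² = (4−11)²/11 + (47−51)²/51 + (61−42)²/42 + (23−26)²/26 + (72−72)²/72 + (19−24)²/24
   = 4.455 + 0.314 + 8.595 + 0.346 + 0.000 + 1.042
Sum = 14.75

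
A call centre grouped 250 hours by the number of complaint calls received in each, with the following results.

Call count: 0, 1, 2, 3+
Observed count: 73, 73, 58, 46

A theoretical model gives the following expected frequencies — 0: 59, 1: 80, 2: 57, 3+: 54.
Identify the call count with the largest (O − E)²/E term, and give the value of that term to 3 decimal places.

χ² = (73−59)²/59 + (73−80)²/80 + (58−57)²/57 + (46−54)²/54
   = 3.3220 + 0.6125 + 0.0175 + 1.1852
The largest term is for 0: 3.322.

0, 3.322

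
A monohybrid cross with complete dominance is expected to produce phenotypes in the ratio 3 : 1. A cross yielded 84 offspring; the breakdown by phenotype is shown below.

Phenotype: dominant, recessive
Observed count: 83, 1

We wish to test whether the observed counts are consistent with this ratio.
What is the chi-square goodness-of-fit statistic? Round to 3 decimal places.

Ratio total = 4. Expected counts: 84×3/4 = 63, 84×1/4 = 21.
cat            O        E   (O−E)²/E
dominant      83       63     6.3492
recessive      1       21    19.0476
Sum = 25.397

25.397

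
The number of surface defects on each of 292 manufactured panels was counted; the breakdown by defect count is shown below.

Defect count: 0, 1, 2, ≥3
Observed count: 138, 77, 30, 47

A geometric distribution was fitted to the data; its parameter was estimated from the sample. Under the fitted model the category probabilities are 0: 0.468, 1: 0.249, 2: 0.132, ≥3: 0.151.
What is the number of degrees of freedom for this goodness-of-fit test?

2

There are k = 4 categories and 1 parameter estimated from the data, so df = 4 − 1 − 1 = 2.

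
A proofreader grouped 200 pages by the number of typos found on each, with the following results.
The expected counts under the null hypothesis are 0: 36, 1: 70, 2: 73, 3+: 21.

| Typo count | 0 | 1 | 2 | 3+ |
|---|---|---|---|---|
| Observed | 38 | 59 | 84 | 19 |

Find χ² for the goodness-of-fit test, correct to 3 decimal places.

cat         O        E   (O−E)²/E
0          38       36     0.1111
1          59       70     1.7286
2          84       73     1.6575
3+         19       21     0.1905
Sum = 3.688

3.688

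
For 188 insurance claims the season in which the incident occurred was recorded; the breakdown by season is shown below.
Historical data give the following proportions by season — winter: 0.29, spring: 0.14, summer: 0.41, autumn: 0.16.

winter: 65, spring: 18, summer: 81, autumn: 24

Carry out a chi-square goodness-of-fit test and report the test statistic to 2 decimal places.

6.07

Expected counts E_i = n·p_i: 188×0.29 = 54.52, 188×0.14 = 26.32, 188×0.41 = 77.08, 188×0.16 = 30.08.
χ² = (65−54.52)²/54.52 + (18−26.32)²/26.32 + (81−77.08)²/77.08 + (24−30.08)²/30.08
   = 2.014 + 2.630 + 0.199 + 1.229
Sum = 6.07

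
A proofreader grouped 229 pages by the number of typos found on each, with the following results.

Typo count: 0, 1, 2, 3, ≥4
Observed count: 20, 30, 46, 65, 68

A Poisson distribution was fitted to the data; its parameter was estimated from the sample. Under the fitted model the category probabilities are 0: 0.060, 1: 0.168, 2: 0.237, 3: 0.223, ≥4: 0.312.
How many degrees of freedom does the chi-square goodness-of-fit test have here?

There are k = 5 categories and 1 parameter estimated from the data, so df = 5 − 1 − 1 = 3.

3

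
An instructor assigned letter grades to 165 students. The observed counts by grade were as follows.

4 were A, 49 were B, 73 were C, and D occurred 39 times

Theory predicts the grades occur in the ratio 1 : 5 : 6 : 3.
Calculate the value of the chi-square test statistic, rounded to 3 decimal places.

6.942

Ratio total = 15. Expected counts: 165×1/15 = 11, 165×5/15 = 55, 165×6/15 = 66, 165×3/15 = 33.
cat         O        E   (O−E)²/E
A           4       11     4.4545
B          49       55     0.6545
C          73       66     0.7424
D          39       33     1.0909
Sum = 6.942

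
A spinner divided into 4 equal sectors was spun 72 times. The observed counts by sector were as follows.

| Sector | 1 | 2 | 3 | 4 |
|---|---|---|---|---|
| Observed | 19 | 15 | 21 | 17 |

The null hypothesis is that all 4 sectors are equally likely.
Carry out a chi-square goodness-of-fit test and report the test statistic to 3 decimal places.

Under H₀ each category has probability 1/4, so each expected count is 72/4 = 18.
cat         O        E   (O−E)²/E
1          19       18     0.0556
2          15       18     0.5000
3          21       18     0.5000
4          17       18     0.0556
Sum = 1.111

1.111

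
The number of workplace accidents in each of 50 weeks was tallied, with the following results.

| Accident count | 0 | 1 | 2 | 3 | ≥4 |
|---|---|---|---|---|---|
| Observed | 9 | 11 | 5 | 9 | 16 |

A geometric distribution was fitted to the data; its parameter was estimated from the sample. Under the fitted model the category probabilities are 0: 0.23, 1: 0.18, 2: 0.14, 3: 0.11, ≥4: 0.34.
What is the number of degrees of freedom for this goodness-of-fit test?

3

There are k = 5 categories and 1 parameter estimated from the data, so df = 5 − 1 − 1 = 3.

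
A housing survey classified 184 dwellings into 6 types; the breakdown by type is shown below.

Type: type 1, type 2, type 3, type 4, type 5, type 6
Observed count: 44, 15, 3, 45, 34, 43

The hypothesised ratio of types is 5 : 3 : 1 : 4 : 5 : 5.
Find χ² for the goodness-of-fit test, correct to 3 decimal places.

Ratio total = 23. Expected counts: 184×5/23 = 40, 184×3/23 = 24, 184×1/23 = 8, 184×4/23 = 32, 184×5/23 = 40, 184×5/23 = 40.
χ² = (44−40)²/40 + (15−24)²/24 + (3−8)²/8 + (45−32)²/32 + (34−40)²/40 + (43−40)²/40
   = 0.4000 + 3.3750 + 3.1250 + 5.2813 + 0.9000 + 0.2250
Sum = 13.306

13.306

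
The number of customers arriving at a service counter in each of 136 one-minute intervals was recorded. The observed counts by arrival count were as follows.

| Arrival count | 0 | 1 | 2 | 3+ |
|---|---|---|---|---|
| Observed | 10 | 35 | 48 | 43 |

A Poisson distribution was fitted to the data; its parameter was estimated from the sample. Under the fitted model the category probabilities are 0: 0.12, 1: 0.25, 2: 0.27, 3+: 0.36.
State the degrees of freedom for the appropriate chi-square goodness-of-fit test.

2

There are k = 4 categories and 1 parameter estimated from the data, so df = 4 − 1 − 1 = 2.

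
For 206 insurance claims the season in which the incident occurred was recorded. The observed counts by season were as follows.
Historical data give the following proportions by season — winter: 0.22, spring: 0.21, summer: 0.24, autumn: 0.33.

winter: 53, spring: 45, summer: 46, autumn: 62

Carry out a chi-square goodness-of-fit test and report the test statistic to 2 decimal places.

2.14

Expected counts E_i = n·p_i: 206×0.22 = 45.32, 206×0.21 = 43.26, 206×0.24 = 49.44, 206×0.33 = 67.98.
cat         O        E   (O−E)²/E
winter     53    45.32      1.301
spring     45    43.26      0.070
summer     46    49.44      0.239
autumn     62    67.98      0.526
Sum = 2.14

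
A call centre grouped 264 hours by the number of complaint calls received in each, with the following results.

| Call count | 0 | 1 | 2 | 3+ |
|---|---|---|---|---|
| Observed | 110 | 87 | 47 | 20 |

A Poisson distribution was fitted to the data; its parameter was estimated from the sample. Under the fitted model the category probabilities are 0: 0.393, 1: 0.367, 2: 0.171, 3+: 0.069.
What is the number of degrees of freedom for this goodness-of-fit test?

2

There are k = 4 categories and 1 parameter estimated from the data, so df = 4 − 1 − 1 = 2.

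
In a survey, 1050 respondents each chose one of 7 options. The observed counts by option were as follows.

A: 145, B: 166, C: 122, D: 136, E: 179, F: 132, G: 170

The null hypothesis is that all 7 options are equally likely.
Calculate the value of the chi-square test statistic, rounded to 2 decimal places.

Expected count for each of the 7 categories: 1050/7 = 150.
A: (145 − 150)²/150 = 25/150 = 0.167
B: (166 − 150)²/150 = 256/150 = 1.707
C: (122 − 150)²/150 = 784/150 = 5.227
D: (136 − 150)²/150 = 196/150 = 1.307
E: (179 − 150)²/150 = 841/150 = 5.607
F: (132 − 150)²/150 = 324/150 = 2.160
G: (170 − 150)²/150 = 400/150 = 2.667
Sum = 18.84

18.84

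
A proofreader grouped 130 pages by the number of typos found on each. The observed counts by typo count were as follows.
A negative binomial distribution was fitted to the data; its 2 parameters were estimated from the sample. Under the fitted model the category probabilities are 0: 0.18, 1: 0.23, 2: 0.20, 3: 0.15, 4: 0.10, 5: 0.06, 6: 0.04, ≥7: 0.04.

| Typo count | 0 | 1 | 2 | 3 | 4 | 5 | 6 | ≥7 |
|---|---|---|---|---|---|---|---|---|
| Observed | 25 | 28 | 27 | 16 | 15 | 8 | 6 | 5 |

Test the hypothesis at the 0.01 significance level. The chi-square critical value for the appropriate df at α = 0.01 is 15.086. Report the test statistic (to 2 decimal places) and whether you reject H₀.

1.34; do not reject

Expected counts E_i = n·p_i: 130×0.18 = 23.4, 130×0.23 = 29.9, 130×0.20 = 26, 130×0.15 = 19.5, 130×0.10 = 13, 130×0.06 = 7.8, 130×0.04 = 5.2, 130×0.04 = 5.2.
0: (25 − 23.4)²/23.4 = 2.56/23.4 = 0.109
1: (28 − 29.9)²/29.9 = 3.61/29.9 = 0.121
2: (27 − 26)²/26 = 1/26 = 0.038
3: (16 − 19.5)²/19.5 = 12.25/19.5 = 0.628
4: (15 − 13)²/13 = 4/13 = 0.308
5: (8 − 7.8)²/7.8 = 0.04/7.8 = 0.005
6: (6 − 5.2)²/5.2 = 0.64/5.2 = 0.123
≥7: (5 − 5.2)²/5.2 = 0.04/5.2 = 0.008
Sum = 1.34
df = 5. Since 1.34 < 15.086, we do not reject H₀.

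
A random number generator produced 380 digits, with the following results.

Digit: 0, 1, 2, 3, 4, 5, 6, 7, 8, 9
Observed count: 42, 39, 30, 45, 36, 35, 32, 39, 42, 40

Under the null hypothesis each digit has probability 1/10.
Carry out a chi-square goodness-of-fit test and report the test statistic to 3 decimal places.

Expected count for each of the 10 categories: 380/10 = 38.
0: (42 − 38)²/38 = 16/38 = 0.4211
1: (39 − 38)²/38 = 1/38 = 0.0263
2: (30 − 38)²/38 = 64/38 = 1.6842
3: (45 − 38)²/38 = 49/38 = 1.2895
4: (36 − 38)²/38 = 4/38 = 0.1053
5: (35 − 38)²/38 = 9/38 = 0.2368
6: (32 − 38)²/38 = 36/38 = 0.9474
7: (39 − 38)²/38 = 1/38 = 0.0263
8: (42 − 38)²/38 = 16/38 = 0.4211
9: (40 − 38)²/38 = 4/38 = 0.1053
Sum = 5.263

5.263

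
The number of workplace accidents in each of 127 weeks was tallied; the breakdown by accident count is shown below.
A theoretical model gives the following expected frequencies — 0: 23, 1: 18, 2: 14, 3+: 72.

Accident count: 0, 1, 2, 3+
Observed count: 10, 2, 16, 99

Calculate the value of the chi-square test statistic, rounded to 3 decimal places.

cat         O        E   (O−E)²/E
0          10       23     7.3478
1           2       18    14.2222
2          16       14     0.2857
3+         99       72    10.1250
Sum = 31.981

31.981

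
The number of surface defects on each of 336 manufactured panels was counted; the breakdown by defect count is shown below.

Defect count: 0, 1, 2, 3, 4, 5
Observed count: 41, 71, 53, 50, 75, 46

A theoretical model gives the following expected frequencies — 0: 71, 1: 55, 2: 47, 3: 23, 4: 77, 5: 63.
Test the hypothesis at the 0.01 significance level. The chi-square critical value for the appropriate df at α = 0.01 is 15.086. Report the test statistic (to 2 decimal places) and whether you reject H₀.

0: (41 − 71)²/71 = 900/71 = 12.676
1: (71 − 55)²/55 = 256/55 = 4.655
2: (53 − 47)²/47 = 36/47 = 0.766
3: (50 − 23)²/23 = 729/23 = 31.696
4: (75 − 77)²/77 = 4/77 = 0.052
5: (46 − 63)²/63 = 289/63 = 4.587
Sum = 54.43
df = 5. Since 54.43 > 15.086, we reject H₀.

54.43; reject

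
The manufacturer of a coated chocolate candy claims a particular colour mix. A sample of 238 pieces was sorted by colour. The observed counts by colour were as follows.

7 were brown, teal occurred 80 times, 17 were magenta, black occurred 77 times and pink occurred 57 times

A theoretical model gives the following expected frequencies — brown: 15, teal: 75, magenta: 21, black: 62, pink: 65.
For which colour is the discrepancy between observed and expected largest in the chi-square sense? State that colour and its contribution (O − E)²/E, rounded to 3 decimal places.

cat          O        E   (O−E)²/E
brown        7       15     4.2667
teal        80       75     0.3333
magenta     17       21     0.7619
black       77       62     3.6290
pink        57       65     0.9846
The largest term is for brown: 4.267.

brown, 4.267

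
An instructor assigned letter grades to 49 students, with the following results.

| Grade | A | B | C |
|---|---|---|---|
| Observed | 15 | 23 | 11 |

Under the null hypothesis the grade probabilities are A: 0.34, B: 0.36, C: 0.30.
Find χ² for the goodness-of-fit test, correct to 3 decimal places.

2.725

Expected counts E_i = n·p_i: 49×0.34 = 16.66, 49×0.36 = 17.64, 49×0.30 = 14.7.
A: (15 − 16.66)²/16.66 = 2.7556/16.66 = 0.1654
B: (23 − 17.64)²/17.64 = 28.7296/17.64 = 1.6287
C: (11 − 14.7)²/14.7 = 13.69/14.7 = 0.9313
Sum = 2.725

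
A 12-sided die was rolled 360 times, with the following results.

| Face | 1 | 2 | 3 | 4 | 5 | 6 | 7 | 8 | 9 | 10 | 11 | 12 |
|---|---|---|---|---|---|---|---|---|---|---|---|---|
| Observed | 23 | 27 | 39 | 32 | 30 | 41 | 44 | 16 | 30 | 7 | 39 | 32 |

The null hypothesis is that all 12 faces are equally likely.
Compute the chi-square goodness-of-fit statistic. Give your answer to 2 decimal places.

42.33

Expected count for each of the 12 categories: 360/12 = 30.
χ² = (23−30)²/30 + (27−30)²/30 + (39−30)²/30 + (32−30)²/30 + (30−30)²/30 + (41−30)²/30 + (44−30)²/30 + (16−30)²/30 + (30−30)²/30 + (7−30)²/30 + (39−30)²/30 + (32−30)²/30
   = 1.633 + 0.300 + 2.700 + 0.133 + 0.000 + 4.033 + 6.533 + 6.533 + 0.000 + 17.633 + 2.700 + 0.133
Sum = 42.33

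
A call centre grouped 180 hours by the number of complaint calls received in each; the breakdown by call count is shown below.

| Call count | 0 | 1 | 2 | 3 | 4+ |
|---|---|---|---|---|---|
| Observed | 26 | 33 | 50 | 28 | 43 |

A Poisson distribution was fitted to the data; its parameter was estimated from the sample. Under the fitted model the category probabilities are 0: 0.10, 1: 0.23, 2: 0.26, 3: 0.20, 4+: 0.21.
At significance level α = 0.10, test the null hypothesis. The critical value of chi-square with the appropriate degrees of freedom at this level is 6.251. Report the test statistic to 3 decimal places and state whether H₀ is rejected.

Expected counts E_i = n·p_i: 180×0.10 = 18, 180×0.23 = 41.4, 180×0.26 = 46.8, 180×0.20 = 36, 180×0.21 = 37.8.
0: (26 − 18)²/18 = 64/18 = 3.5556
1: (33 − 41.4)²/41.4 = 70.56/41.4 = 1.7043
2: (50 − 46.8)²/46.8 = 10.24/46.8 = 0.2188
3: (28 − 36)²/36 = 64/36 = 1.7778
4+: (43 − 37.8)²/37.8 = 27.04/37.8 = 0.7153
Sum = 7.972
df = 3. Since 7.972 > 6.251, we reject H₀.

7.972; reject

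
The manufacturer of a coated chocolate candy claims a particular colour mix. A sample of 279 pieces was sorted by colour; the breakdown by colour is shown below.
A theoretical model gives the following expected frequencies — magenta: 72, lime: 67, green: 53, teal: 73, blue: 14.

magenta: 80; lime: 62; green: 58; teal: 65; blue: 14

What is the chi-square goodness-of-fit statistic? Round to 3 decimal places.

magenta: (80 − 72)²/72 = 64/72 = 0.8889
lime: (62 − 67)²/67 = 25/67 = 0.3731
green: (58 − 53)²/53 = 25/53 = 0.4717
teal: (65 − 73)²/73 = 64/73 = 0.8767
blue: (14 − 14)²/14 = 0/14 = 0.0000
Sum = 2.610

2.610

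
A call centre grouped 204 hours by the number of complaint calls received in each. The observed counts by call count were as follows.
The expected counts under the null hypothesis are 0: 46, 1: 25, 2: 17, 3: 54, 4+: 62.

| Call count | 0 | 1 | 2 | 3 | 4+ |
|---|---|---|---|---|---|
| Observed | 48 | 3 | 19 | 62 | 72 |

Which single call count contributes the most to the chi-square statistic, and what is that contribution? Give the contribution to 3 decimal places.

1, 19.360

cat         O        E   (O−E)²/E
0          48       46     0.0870
1           3       25    19.3600
2          19       17     0.2353
3          62       54     1.1852
4+         72       62     1.6129
The largest term is for 1: 19.360.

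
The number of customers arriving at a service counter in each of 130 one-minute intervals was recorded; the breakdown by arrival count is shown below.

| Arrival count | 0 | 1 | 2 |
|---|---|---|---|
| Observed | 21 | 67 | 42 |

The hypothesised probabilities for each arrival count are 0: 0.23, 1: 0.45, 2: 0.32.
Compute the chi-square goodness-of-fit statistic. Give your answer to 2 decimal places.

3.89

Expected counts E_i = n·p_i: 130×0.23 = 29.9, 130×0.45 = 58.5, 130×0.32 = 41.6.
0: (21 − 29.9)²/29.9 = 79.21/29.9 = 2.649
1: (67 − 58.5)²/58.5 = 72.25/58.5 = 1.235
2: (42 − 41.6)²/41.6 = 0.16/41.6 = 0.004
Sum = 3.89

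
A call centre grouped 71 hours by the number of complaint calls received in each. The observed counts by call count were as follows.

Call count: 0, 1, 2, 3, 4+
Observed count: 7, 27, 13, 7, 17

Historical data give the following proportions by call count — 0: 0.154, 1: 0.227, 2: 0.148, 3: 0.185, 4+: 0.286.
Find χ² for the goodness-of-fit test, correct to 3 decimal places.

12.759

Expected counts E_i = n·p_i: 71×0.154 = 10.934, 71×0.227 = 16.117, 71×0.148 = 10.508, 71×0.185 = 13.135, 71×0.286 = 20.306.
cat         O        E   (O−E)²/E
0           7   10.934     1.4154
1          27   16.117     7.3487
2          13   10.508     0.5910
3           7   13.135     2.8655
4+         17   20.306     0.5382
Sum = 12.759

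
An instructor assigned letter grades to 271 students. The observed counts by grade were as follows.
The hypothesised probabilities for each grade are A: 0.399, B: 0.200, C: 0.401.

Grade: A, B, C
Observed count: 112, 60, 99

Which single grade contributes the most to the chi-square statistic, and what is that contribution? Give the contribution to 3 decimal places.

C, 0.861

Expected counts E_i = n·p_i: 271×0.399 = 108.129, 271×0.200 = 54.2, 271×0.401 = 108.671.
cat         O        E   (O−E)²/E
A         112  108.129     0.1386
B          60     54.2     0.6207
C          99  108.671     0.8607
The largest term is for C: 0.861.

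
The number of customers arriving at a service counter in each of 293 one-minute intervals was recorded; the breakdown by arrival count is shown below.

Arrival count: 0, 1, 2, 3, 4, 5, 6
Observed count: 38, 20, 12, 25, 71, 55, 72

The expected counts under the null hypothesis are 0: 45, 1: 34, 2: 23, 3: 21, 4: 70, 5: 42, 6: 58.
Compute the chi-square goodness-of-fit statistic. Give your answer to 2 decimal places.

0: (38 − 45)²/45 = 49/45 = 1.089
1: (20 − 34)²/34 = 196/34 = 5.765
2: (12 − 23)²/23 = 121/23 = 5.261
3: (25 − 21)²/21 = 16/21 = 0.762
4: (71 − 70)²/70 = 1/70 = 0.014
5: (55 − 42)²/42 = 169/42 = 4.024
6: (72 − 58)²/58 = 196/58 = 3.379
Sum = 20.29

20.29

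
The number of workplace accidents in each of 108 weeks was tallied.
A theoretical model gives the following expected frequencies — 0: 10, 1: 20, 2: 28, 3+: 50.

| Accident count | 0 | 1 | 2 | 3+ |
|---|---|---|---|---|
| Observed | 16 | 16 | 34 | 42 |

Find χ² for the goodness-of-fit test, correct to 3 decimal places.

χ² = (16−10)²/10 + (16−20)²/20 + (34−28)²/28 + (42−50)²/50
   = 3.6000 + 0.8000 + 1.2857 + 1.2800
Sum = 6.966

6.966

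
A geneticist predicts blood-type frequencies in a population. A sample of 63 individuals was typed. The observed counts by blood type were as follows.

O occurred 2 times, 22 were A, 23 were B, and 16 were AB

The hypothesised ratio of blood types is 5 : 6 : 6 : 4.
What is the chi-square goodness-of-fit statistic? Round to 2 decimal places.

Ratio total = 21. Expected counts: 63×5/21 = 15, 63×6/21 = 18, 63×6/21 = 18, 63×4/21 = 12.
χ² = (2−15)²/15 + (22−18)²/18 + (23−18)²/18 + (16−12)²/12
   = 11.267 + 0.889 + 1.389 + 1.333
Sum = 14.88

14.88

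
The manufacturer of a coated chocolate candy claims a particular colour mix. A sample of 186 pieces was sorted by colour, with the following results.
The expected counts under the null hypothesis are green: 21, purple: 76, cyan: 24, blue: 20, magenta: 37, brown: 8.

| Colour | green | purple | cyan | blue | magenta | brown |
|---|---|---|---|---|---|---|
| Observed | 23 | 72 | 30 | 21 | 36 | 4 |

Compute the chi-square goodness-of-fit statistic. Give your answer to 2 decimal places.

3.98

χ² = (23−21)²/21 + (72−76)²/76 + (30−24)²/24 + (21−20)²/20 + (36−37)²/37 + (4−8)²/8
   = 0.190 + 0.211 + 1.500 + 0.050 + 0.027 + 2.000
Sum = 3.98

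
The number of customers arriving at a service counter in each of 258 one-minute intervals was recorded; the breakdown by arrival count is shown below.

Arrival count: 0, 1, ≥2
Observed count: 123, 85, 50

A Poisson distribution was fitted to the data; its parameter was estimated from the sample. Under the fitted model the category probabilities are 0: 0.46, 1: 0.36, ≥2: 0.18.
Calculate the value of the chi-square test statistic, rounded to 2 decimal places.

Expected counts E_i = n·p_i: 258×0.46 = 118.68, 258×0.36 = 92.88, 258×0.18 = 46.44.
0: (123 − 118.68)²/118.68 = 18.6624/118.68 = 0.157
1: (85 − 92.88)²/92.88 = 62.0944/92.88 = 0.669
≥2: (50 − 46.44)²/46.44 = 12.6736/46.44 = 0.273
Sum = 1.10

1.10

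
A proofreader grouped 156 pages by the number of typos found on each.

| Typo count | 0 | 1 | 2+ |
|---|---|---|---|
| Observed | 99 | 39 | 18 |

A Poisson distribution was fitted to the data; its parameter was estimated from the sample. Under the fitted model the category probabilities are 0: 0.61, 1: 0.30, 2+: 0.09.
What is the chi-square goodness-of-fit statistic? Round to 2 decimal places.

Expected counts E_i = n·p_i: 156×0.61 = 95.16, 156×0.30 = 46.8, 156×0.09 = 14.04.
cat         O        E   (O−E)²/E
0          99    95.16      0.155
1          39     46.8      1.300
2+         18    14.04      1.117
Sum = 2.57

2.57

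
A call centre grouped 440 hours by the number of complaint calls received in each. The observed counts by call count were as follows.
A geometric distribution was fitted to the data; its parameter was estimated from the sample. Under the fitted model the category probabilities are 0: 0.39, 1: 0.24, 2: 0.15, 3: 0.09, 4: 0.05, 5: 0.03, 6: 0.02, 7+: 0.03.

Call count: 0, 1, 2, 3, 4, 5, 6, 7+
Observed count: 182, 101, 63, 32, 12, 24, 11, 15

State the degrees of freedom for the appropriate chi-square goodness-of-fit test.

6

There are k = 8 categories and 1 parameter estimated from the data, so df = 8 − 1 − 1 = 6.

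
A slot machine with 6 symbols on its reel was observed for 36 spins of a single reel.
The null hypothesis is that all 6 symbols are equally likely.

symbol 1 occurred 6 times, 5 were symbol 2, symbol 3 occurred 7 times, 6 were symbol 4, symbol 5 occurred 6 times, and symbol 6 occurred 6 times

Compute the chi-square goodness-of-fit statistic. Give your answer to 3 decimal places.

Expected count for each of the 6 categories: 36/6 = 6.
cat           O        E   (O−E)²/E
symbol 1      6        6     0.0000
symbol 2      5        6     0.1667
symbol 3      7        6     0.1667
symbol 4      6        6     0.0000
symbol 5      6        6     0.0000
symbol 6      6        6     0.0000
Sum = 0.333

0.333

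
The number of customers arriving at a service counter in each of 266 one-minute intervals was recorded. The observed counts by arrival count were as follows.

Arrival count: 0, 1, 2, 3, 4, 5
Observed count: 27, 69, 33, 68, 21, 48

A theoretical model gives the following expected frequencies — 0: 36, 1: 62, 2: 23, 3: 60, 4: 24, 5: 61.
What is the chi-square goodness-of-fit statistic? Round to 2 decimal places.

11.60

0: (27 − 36)²/36 = 81/36 = 2.250
1: (69 − 62)²/62 = 49/62 = 0.790
2: (33 − 23)²/23 = 100/23 = 4.348
3: (68 − 60)²/60 = 64/60 = 1.067
4: (21 − 24)²/24 = 9/24 = 0.375
5: (48 − 61)²/61 = 169/61 = 2.770
Sum = 11.60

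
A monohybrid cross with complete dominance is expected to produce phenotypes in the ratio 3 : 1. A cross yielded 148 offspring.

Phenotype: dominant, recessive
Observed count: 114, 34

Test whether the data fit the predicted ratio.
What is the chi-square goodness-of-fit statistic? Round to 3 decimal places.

0.324

Ratio total = 4. Expected counts: 148×3/4 = 111, 148×1/4 = 37.
cat            O        E   (O−E)²/E
dominant     114      111     0.0811
recessive     34       37     0.2432
Sum = 0.324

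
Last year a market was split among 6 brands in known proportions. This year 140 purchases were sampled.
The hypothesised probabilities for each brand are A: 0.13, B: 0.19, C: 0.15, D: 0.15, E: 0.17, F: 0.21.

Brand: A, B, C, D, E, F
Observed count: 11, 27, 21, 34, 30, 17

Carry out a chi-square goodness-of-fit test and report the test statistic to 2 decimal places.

17.75

Expected counts E_i = n·p_i: 140×0.13 = 18.2, 140×0.19 = 26.6, 140×0.15 = 21, 140×0.15 = 21, 140×0.17 = 23.8, 140×0.21 = 29.4.
A: (11 − 18.2)²/18.2 = 51.84/18.2 = 2.848
B: (27 − 26.6)²/26.6 = 0.16/26.6 = 0.006
C: (21 − 21)²/21 = 0/21 = 0.000
D: (34 − 21)²/21 = 169/21 = 8.048
E: (30 − 23.8)²/23.8 = 38.44/23.8 = 1.615
F: (17 − 29.4)²/29.4 = 153.76/29.4 = 5.230
Sum = 17.75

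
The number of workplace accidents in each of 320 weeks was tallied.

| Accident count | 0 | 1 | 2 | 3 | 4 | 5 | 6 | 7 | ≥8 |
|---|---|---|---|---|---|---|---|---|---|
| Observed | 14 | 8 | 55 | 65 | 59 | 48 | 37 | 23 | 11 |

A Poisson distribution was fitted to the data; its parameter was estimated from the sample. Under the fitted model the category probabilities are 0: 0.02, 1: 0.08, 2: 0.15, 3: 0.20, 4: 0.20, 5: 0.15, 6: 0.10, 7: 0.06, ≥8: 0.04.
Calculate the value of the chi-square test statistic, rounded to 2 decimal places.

24.34

Expected counts E_i = n·p_i: 320×0.02 = 6.4, 320×0.08 = 25.6, 320×0.15 = 48, 320×0.20 = 64, 320×0.20 = 64, 320×0.15 = 48, 320×0.10 = 32, 320×0.06 = 19.2, 320×0.04 = 12.8.
0: (14 − 6.4)²/6.4 = 57.76/6.4 = 9.025
1: (8 − 25.6)²/25.6 = 309.76/25.6 = 12.100
2: (55 − 48)²/48 = 49/48 = 1.021
3: (65 − 64)²/64 = 1/64 = 0.016
4: (59 − 64)²/64 = 25/64 = 0.391
5: (48 − 48)²/48 = 0/48 = 0.000
6: (37 − 32)²/32 = 25/32 = 0.781
7: (23 − 19.2)²/19.2 = 14.44/19.2 = 0.752
≥8: (11 − 12.8)²/12.8 = 3.24/12.8 = 0.253
Sum = 24.34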